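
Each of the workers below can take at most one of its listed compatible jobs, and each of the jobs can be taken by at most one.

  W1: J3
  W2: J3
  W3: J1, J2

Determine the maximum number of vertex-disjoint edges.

Unit-capacity flow: source→left, listed edges, right→sink; max matching = max flow.
Augmenting path W1→J3 (+1); matched 1.
Augmenting path W3→J1 (+1); matched 2.
No augmenting path remains; maximum matching = 2.
König certificate: {W3, J3} is a vertex cover of size 2 (every listed pair touches it), so no matching can be larger.

2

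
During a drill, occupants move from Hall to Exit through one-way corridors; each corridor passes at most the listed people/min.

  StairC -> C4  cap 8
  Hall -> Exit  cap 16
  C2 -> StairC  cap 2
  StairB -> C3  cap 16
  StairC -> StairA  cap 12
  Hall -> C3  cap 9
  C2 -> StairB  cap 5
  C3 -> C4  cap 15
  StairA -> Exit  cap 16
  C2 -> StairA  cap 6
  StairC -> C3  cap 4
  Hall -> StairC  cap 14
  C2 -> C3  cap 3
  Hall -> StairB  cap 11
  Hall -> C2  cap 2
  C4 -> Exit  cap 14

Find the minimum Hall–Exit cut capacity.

44

Augment Hall→Exit: bottleneck 16, flow now 16.
Augment Hall→C2→StairA→Exit: bottleneck 2, flow now 18.
Augment Hall→StairC→StairA→Exit: bottleneck 12, flow now 30.
Augment Hall→StairC→C4→Exit: bottleneck 2, flow now 32.
Augment Hall→C3→C4→Exit: bottleneck 9, flow now 41.
Augment Hall→StairB→C3→C4→Exit: bottleneck 3, flow now 44.
No augmenting path remains; maximum flow = 44.
By max-flow min-cut, the minimum cut capacity equals the max flow.
In the residual graph, reachable from Hall: {Hall, StairC, StairB, C3, C4}.
Min-cut edges: Hall→C2 (2), Hall→Exit (16), StairC→StairA (12), C4→Exit (14); capacity 2 + 16 + 12 + 14 = 44.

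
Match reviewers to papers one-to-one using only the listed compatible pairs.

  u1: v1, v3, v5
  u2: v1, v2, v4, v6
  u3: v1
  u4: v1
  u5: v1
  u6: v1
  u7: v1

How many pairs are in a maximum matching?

3

Unit-capacity flow: source→left, listed edges, right→sink; max matching = max flow.
Augmenting path u1→v1 (+1); matched 1.
Augmenting path u2→v2 (+1); matched 2.
Augmenting path u3→v1→u1→v3 (+1); matched 3.
No augmenting path remains; maximum matching = 3.
König certificate: {u1, u2, v1} is a vertex cover of size 3 (every listed pair touches it), so no matching can be larger.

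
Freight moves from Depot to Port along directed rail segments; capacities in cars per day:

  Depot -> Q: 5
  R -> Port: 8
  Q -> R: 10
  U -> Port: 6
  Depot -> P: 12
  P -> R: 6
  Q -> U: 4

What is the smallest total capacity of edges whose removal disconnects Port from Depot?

Augment Depot→P→R→Port: bottleneck 6, flow now 6.
Augment Depot→Q→R→Port: bottleneck 2, flow now 8.
Augment Depot→Q→U→Port: bottleneck 3, flow now 11.
No augmenting path remains; maximum flow = 11.
By max-flow min-cut, the minimum cut capacity equals the max flow.
In the residual graph, reachable from Depot: {Depot, P}.
Min-cut edges: Depot→Q (5), P→R (6); capacity 5 + 6 = 11.

11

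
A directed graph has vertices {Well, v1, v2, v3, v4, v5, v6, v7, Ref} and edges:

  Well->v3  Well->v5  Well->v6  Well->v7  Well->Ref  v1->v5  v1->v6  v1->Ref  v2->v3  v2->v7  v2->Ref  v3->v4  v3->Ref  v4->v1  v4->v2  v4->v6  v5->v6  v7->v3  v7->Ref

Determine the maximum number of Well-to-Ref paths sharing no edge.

Assign every edge capacity 1; by Menger, the answer equals the max flow.
Path Well→Ref (+1); total 1.
Path Well→v3→Ref (+1); total 2.
Path Well→v7→Ref (+1); total 3.
No residual Well→Ref path; max flow = 3.
Certifying cut of size 3: {Well→Ref, Well→v3, Well→v7}.

3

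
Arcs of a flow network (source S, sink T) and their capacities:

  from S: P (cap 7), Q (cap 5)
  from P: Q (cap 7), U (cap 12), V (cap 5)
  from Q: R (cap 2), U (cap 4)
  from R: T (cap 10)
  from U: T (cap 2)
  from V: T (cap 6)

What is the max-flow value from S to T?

Augment S→P→U→T: bottleneck 2, flow now 2.
Augment S→P→V→T: bottleneck 5, flow now 7.
Augment S→Q→R→T: bottleneck 2, flow now 9.
No augmenting path remains; maximum flow = 9.
In the residual graph, reachable from S: {S, P, Q, U}.
Min-cut edges: P→V (5), Q→R (2), U→T (2); capacity 5 + 2 + 2 = 9.
This cut is saturated, so no flow can exceed 9.

9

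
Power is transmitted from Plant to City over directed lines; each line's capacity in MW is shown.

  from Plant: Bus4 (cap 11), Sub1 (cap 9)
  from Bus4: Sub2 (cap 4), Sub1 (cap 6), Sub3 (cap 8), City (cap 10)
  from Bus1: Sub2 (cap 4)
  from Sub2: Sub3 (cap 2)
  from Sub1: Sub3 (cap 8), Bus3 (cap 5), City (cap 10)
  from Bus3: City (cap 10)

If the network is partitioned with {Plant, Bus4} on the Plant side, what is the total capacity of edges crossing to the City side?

Edges leaving {Plant, Bus4}: Plant→Sub1 (9), Bus4→Sub2 (4), Bus4→Sub1 (6), Bus4→Sub3 (8), Bus4→City (10).
Cut capacity = 9 + 4 + 6 + 8 + 10 = 37.

37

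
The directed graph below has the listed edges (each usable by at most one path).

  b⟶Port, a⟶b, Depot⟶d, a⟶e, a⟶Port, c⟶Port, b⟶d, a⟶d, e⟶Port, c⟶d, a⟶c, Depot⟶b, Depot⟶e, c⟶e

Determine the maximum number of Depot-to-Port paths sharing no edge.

Assign every edge capacity 1; by Menger, the answer equals the max flow.
Path Depot→b→Port (+1); total 1.
Path Depot→e→Port (+1); total 2.
No residual Depot→Port path; max flow = 2.
Certifying cut of size 2: {Depot→b, Depot→e}.

2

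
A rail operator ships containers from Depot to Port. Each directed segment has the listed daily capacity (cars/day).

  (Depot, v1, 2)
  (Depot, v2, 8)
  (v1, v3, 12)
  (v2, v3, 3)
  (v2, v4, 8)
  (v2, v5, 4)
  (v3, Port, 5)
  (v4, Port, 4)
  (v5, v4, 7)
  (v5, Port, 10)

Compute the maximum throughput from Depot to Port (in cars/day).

10

Augment Depot→v1→v3→Port: bottleneck 2, flow now 2.
Augment Depot→v2→v3→Port: bottleneck 3, flow now 5.
Augment Depot→v2→v4→Port: bottleneck 4, flow now 9.
Augment Depot→v2→v5→Port: bottleneck 1, flow now 10.
No augmenting path remains; maximum flow = 10.
In the residual graph, reachable from Depot: {Depot}.
Min-cut edges: Depot→v1 (2), Depot→v2 (8); capacity 2 + 8 = 10.
This cut is saturated, so no flow can exceed 10.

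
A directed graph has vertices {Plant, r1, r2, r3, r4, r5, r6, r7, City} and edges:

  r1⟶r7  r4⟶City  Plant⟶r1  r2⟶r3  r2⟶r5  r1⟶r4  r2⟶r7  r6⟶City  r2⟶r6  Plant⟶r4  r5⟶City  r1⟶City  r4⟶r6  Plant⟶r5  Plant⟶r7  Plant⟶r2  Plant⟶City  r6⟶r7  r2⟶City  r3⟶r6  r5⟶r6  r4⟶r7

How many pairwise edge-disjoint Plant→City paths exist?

Assign every edge capacity 1; by Menger, the answer equals the max flow.
Path Plant→City (+1); total 1.
Path Plant→r1→City (+1); total 2.
Path Plant→r2→City (+1); total 3.
Path Plant→r4→City (+1); total 4.
Path Plant→r5→City (+1); total 5.
No residual Plant→City path; max flow = 5.
Certifying cut of size 5: {Plant→City, Plant→r1, Plant→r2, Plant→r4, Plant→r5}.

5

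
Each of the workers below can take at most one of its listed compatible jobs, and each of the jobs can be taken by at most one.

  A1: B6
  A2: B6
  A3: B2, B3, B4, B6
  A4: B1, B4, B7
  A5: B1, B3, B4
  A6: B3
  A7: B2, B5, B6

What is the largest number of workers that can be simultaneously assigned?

6

Unit-capacity flow: source→left, listed edges, right→sink; max matching = max flow.
Augmenting path A1→B6 (+1); matched 1.
Augmenting path A3→B2 (+1); matched 2.
Augmenting path A4→B1 (+1); matched 3.
Augmenting path A5→B3 (+1); matched 4.
Augmenting path A7→B5 (+1); matched 5.
Augmenting path A6→B3→A5→B4 (+1); matched 6.
No augmenting path remains; maximum matching = 6.
König certificate: {A3, A4, A5, A6, A7, B6} is a vertex cover of size 6 (every listed pair touches it), so no matching can be larger.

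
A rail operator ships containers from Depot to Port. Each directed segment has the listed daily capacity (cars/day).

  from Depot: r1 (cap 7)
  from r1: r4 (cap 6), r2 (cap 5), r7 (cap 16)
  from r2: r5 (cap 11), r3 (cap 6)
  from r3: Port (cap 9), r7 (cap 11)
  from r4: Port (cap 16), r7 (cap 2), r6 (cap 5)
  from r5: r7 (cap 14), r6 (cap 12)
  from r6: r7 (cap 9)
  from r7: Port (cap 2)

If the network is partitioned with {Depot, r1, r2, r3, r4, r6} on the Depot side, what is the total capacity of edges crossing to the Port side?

Edges leaving {Depot, r1, r2, r3, r4, r6}: r1→r7 (16), r2→r5 (11), r3→r7 (11), r3→Port (9), r4→r7 (2), r4→Port (16), r6→r7 (9).
Cut capacity = 16 + 11 + 11 + 9 + 2 + 16 + 9 = 74.

74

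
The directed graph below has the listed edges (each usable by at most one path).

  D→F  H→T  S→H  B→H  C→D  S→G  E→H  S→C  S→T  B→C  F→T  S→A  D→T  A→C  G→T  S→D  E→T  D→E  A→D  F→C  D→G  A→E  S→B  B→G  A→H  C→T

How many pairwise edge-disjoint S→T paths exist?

7

Assign every edge capacity 1; by Menger, the answer equals the max flow.
Path S→T (+1); total 1.
Path S→C→T (+1); total 2.
Path S→D→T (+1); total 3.
Path S→G→T (+1); total 4.
Path S→H→T (+1); total 5.
Path S→A→E→T (+1); total 6.
Path S→B→C→D→F→T (+1); total 7.
No residual S→T path; max flow = 7.
Certifying cut of size 7: {S→A, S→B, S→C, S→D, S→G, S→H, S→T}.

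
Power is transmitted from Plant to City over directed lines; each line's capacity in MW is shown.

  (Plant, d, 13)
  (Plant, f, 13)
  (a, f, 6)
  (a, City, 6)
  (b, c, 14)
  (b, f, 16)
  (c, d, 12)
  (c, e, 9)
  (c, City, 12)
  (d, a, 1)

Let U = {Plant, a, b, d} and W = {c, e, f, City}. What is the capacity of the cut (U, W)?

Edges leaving {Plant, a, b, d}: Plant→f (13), a→f (6), a→City (6), b→c (14), b→f (16).
Cut capacity = 13 + 6 + 6 + 14 + 16 = 55.

55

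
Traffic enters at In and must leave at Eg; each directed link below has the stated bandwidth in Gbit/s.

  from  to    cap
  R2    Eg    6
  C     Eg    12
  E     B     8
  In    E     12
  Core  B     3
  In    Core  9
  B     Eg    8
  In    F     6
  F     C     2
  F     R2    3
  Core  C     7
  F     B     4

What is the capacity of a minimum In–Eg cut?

20

Augment In→Core→C→Eg: bottleneck 7, flow now 7.
Augment In→Core→B→Eg: bottleneck 2, flow now 9.
Augment In→F→R2→Eg: bottleneck 3, flow now 12.
Augment In→F→C→Eg: bottleneck 2, flow now 14.
Augment In→F→B→Eg: bottleneck 1, flow now 15.
Augment In→E→B→Eg: bottleneck 5, flow now 20.
No augmenting path remains; maximum flow = 20.
By max-flow min-cut, the minimum cut capacity equals the max flow.
In the residual graph, reachable from In: {In, Core, F, E, B}.
Min-cut edges: Core→C (7), F→R2 (3), F→C (2), B→Eg (8); capacity 7 + 3 + 2 + 8 = 20.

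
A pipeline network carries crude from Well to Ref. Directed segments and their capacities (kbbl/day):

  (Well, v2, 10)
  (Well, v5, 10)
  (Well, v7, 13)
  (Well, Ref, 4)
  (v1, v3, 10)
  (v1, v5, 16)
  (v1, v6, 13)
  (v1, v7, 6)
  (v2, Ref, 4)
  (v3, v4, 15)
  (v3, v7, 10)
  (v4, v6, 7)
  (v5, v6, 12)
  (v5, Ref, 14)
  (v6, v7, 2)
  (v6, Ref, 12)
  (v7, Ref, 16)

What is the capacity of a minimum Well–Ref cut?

Augment Well→Ref: bottleneck 4, flow now 4.
Augment Well→v2→Ref: bottleneck 4, flow now 8.
Augment Well→v5→Ref: bottleneck 10, flow now 18.
Augment Well→v7→Ref: bottleneck 13, flow now 31.
No augmenting path remains; maximum flow = 31.
By max-flow min-cut, the minimum cut capacity equals the max flow.
In the residual graph, reachable from Well: {Well, v2}.
Min-cut edges: Well→v5 (10), Well→v7 (13), Well→Ref (4), v2→Ref (4); capacity 10 + 13 + 4 + 4 = 31.

31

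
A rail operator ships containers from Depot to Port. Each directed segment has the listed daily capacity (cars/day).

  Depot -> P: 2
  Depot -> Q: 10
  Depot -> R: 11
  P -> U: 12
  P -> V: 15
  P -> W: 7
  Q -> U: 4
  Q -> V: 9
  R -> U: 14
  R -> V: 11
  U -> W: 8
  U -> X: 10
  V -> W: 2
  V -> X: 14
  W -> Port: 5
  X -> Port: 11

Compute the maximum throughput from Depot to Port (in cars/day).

Augment Depot→P→W→Port: bottleneck 2, flow now 2.
Augment Depot→Q→U→W→Port: bottleneck 3, flow now 5.
Augment Depot→Q→U→X→Port: bottleneck 1, flow now 6.
Augment Depot→Q→V→X→Port: bottleneck 6, flow now 12.
Augment Depot→R→U→X→Port: bottleneck 4, flow now 16.
No augmenting path remains; maximum flow = 16.
In the residual graph, reachable from Depot: {Depot, P, Q, R, U, V, W, X}.
Min-cut edges: W→Port (5), X→Port (11); capacity 5 + 11 = 16.
This cut is saturated, so no flow can exceed 16.

16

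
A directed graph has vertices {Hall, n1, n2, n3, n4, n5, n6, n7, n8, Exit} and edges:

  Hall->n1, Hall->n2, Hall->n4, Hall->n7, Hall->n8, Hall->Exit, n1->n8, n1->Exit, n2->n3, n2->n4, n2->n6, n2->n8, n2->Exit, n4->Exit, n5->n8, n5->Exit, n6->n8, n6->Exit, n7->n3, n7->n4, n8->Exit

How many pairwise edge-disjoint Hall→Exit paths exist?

5

Assign every edge capacity 1; by Menger, the answer equals the max flow.
Path Hall→Exit (+1); total 1.
Path Hall→n1→Exit (+1); total 2.
Path Hall→n2→Exit (+1); total 3.
Path Hall→n4→Exit (+1); total 4.
Path Hall→n8→Exit (+1); total 5.
No residual Hall→Exit path; max flow = 5.
Certifying cut of size 5: {Hall→Exit, Hall→n1, Hall→n2, Hall→n8, n4→Exit}.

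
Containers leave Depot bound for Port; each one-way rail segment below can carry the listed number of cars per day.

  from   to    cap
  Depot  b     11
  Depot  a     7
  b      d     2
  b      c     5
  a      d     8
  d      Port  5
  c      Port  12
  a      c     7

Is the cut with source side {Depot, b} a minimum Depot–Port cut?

Given cut capacity: 7 + 5 + 2 = 14.
Augment Depot→a→c→Port: bottleneck 7, flow now 7.
Augment Depot→b→c→Port: bottleneck 5, flow now 12.
Augment Depot→b→d→Port: bottleneck 2, flow now 14.
No augmenting path remains; maximum flow = 14.
Cut capacity 14 equals the max flow, so it is a minimum cut.

Yes — it is a minimum cut (capacity 14).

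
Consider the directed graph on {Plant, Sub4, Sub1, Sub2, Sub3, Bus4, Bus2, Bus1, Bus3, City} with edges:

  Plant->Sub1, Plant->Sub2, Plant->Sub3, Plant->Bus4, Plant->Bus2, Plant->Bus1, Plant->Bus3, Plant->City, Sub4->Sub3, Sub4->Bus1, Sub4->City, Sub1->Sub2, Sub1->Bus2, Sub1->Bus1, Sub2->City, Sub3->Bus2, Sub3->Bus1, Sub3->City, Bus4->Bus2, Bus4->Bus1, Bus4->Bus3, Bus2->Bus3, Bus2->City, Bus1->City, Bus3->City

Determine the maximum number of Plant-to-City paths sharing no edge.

Assign every edge capacity 1; by Menger, the answer equals the max flow.
Path Plant→City (+1); total 1.
Path Plant→Sub2→City (+1); total 2.
Path Plant→Sub3→City (+1); total 3.
Path Plant→Bus2→City (+1); total 4.
Path Plant→Bus1→City (+1); total 5.
Path Plant→Bus3→City (+1); total 6.
No residual Plant→City path; max flow = 6.
Certifying cut of size 6: {Bus1→City, Bus2→City, Bus3→City, Plant→City, Plant→Sub3, Sub2→City}.

6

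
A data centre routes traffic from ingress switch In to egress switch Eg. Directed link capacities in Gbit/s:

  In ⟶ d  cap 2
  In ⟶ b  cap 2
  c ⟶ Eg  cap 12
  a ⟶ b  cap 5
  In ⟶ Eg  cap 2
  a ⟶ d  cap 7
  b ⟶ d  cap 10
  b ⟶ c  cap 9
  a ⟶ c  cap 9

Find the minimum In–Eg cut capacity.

Augment In→Eg: bottleneck 2, flow now 2.
Augment In→b→c→Eg: bottleneck 2, flow now 4.
No augmenting path remains; maximum flow = 4.
By max-flow min-cut, the minimum cut capacity equals the max flow.
In the residual graph, reachable from In: {In, d}.
Min-cut edges: In→b (2), In→Eg (2); capacity 2 + 2 = 4.

4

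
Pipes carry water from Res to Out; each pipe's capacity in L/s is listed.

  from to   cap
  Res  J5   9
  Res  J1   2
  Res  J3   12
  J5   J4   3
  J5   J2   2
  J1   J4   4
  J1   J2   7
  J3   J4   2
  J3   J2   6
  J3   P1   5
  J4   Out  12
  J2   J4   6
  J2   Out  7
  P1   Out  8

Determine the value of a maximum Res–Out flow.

19

Augment Res→J5→J4→Out: bottleneck 3, flow now 3.
Augment Res→J5→J2→Out: bottleneck 2, flow now 5.
Augment Res→J1→J4→Out: bottleneck 2, flow now 7.
Augment Res→J3→J4→Out: bottleneck 2, flow now 9.
Augment Res→J3→J2→Out: bottleneck 5, flow now 14.
Augment Res→J3→P1→Out: bottleneck 5, flow now 19.
No augmenting path remains; maximum flow = 19.
In the residual graph, reachable from Res: {Res, J5}.
Min-cut edges: Res→J1 (2), Res→J3 (12), J5→J4 (3), J5→J2 (2); capacity 2 + 12 + 3 + 2 = 19.
This cut is saturated, so no flow can exceed 19.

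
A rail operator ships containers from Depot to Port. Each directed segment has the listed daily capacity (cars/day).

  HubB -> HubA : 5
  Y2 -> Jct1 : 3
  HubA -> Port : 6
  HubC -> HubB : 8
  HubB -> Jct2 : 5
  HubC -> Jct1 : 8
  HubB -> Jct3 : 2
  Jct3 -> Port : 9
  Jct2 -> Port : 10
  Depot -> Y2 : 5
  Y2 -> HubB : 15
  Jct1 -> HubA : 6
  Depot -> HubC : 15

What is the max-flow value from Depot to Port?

13

Augment Depot→Y2→Jct1→HubA→Port: bottleneck 3, flow now 3.
Augment Depot→Y2→HubB→HubA→Port: bottleneck 2, flow now 5.
Augment Depot→HubC→Jct1→HubA→Port: bottleneck 1, flow now 6.
Augment Depot→HubC→HubB→Jct2→Port: bottleneck 5, flow now 11.
Augment Depot→HubC→HubB→Jct3→Port: bottleneck 2, flow now 13.
No augmenting path remains; maximum flow = 13.
In the residual graph, reachable from Depot: {Depot, Y2, HubC, Jct1, HubB, HubA}.
Min-cut edges: HubB→Jct2 (5), HubB→Jct3 (2), HubA→Port (6); capacity 5 + 2 + 6 = 13.
This cut is saturated, so no flow can exceed 13.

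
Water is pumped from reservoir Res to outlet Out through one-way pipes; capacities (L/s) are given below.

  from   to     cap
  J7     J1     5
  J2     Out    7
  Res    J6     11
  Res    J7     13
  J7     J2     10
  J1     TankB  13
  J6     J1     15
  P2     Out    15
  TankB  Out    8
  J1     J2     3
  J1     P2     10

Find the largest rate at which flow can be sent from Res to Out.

23

Augment Res→J7→J2→Out: bottleneck 7, flow now 7.
Augment Res→J6→J1→TankB→Out: bottleneck 8, flow now 15.
Augment Res→J6→J1→P2→Out: bottleneck 3, flow now 18.
Augment Res→J7→J1→P2→Out: bottleneck 5, flow now 23.
No augmenting path remains; maximum flow = 23.
In the residual graph, reachable from Res: {Res, J7, J2}.
Min-cut edges: Res→J6 (11), J7→J1 (5), J2→Out (7); capacity 11 + 5 + 7 = 23.
This cut is saturated, so no flow can exceed 23.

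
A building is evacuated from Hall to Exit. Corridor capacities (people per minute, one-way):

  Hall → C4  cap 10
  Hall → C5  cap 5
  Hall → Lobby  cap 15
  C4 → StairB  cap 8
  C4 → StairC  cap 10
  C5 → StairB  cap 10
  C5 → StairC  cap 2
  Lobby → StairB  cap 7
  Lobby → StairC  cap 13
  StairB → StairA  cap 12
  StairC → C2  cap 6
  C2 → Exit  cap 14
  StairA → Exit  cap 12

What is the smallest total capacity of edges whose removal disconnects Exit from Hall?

18

Augment Hall→C4→StairB→StairA→Exit: bottleneck 8, flow now 8.
Augment Hall→C4→StairC→C2→Exit: bottleneck 2, flow now 10.
Augment Hall→C5→StairB→StairA→Exit: bottleneck 4, flow now 14.
Augment Hall→C5→StairC→C2→Exit: bottleneck 1, flow now 15.
Augment Hall→Lobby→StairC→C2→Exit: bottleneck 3, flow now 18.
No augmenting path remains; maximum flow = 18.
By max-flow min-cut, the minimum cut capacity equals the max flow.
In the residual graph, reachable from Hall: {Hall, C4, C5, Lobby, StairB, StairC}.
Min-cut edges: StairB→StairA (12), StairC→C2 (6); capacity 12 + 6 = 18.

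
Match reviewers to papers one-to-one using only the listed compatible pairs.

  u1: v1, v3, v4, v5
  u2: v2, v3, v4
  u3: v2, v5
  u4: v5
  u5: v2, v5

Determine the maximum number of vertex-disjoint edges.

Unit-capacity flow: source→left, listed edges, right→sink; max matching = max flow.
Augmenting path u1→v1 (+1); matched 1.
Augmenting path u2→v2 (+1); matched 2.
Augmenting path u3→v5 (+1); matched 3.
Augmenting path u5→v2→u2→v3 (+1); matched 4.
No augmenting path remains; maximum matching = 4.
König certificate: {u1, u2, v2, v5} is a vertex cover of size 4 (every listed pair touches it), so no matching can be larger.

4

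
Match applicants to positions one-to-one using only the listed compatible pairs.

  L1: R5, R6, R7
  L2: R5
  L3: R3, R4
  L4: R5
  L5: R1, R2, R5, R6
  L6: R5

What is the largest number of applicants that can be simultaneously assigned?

4

Unit-capacity flow: source→left, listed edges, right→sink; max matching = max flow.
Augmenting path L1→R5 (+1); matched 1.
Augmenting path L3→R3 (+1); matched 2.
Augmenting path L5→R1 (+1); matched 3.
Augmenting path L2→R5→L1→R6 (+1); matched 4.
No augmenting path remains; maximum matching = 4.
König certificate: {L1, L3, L5, R5} is a vertex cover of size 4 (every listed pair touches it), so no matching can be larger.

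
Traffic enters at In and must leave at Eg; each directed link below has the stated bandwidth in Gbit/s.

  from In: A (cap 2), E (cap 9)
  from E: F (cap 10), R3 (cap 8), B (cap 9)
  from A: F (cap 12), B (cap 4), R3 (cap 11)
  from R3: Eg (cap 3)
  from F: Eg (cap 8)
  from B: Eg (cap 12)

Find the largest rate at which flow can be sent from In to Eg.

11

Augment In→E→R3→Eg: bottleneck 3, flow now 3.
Augment In→E→F→Eg: bottleneck 6, flow now 9.
Augment In→A→F→Eg: bottleneck 2, flow now 11.
No augmenting path remains; maximum flow = 11.
In the residual graph, reachable from In: {In}.
Min-cut edges: In→E (9), In→A (2); capacity 9 + 2 = 11.
This cut is saturated, so no flow can exceed 11.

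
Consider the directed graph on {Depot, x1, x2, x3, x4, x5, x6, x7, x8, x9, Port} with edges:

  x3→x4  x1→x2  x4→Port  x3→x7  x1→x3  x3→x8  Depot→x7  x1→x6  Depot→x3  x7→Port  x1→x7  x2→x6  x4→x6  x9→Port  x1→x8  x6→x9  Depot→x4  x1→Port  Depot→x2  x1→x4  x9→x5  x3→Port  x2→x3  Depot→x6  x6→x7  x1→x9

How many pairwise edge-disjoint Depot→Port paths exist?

4

Assign every edge capacity 1; by Menger, the answer equals the max flow.
Path Depot→x3→Port (+1); total 1.
Path Depot→x4→Port (+1); total 2.
Path Depot→x7→Port (+1); total 3.
Path Depot→x6→x9→Port (+1); total 4.
No residual Depot→Port path; max flow = 4.
Certifying cut of size 4: {x3→Port, x4→Port, x6→x9, x7→Port}.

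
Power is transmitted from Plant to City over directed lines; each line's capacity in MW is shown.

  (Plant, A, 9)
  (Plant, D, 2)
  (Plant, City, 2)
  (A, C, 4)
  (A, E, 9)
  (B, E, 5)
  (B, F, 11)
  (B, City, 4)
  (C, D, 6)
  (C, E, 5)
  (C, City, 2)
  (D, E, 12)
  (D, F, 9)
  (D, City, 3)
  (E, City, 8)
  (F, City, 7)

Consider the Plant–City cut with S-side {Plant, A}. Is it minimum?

No — its capacity is 17, but the minimum cut has capacity 13.

Given cut capacity: 2 + 2 + 4 + 9 = 17.
Augment Plant→City: bottleneck 2, flow now 2.
Augment Plant→D→City: bottleneck 2, flow now 4.
Augment Plant→A→C→City: bottleneck 2, flow now 6.
Augment Plant→A→E→City: bottleneck 7, flow now 13.
No augmenting path remains; maximum flow = 13.
In the residual graph, reachable from Plant: {Plant}.
Min-cut edges: Plant→A (9), Plant→D (2), Plant→City (2); capacity 9 + 2 + 2 = 13.
Cut capacity 17 exceeds the max flow 13, so it is not minimum.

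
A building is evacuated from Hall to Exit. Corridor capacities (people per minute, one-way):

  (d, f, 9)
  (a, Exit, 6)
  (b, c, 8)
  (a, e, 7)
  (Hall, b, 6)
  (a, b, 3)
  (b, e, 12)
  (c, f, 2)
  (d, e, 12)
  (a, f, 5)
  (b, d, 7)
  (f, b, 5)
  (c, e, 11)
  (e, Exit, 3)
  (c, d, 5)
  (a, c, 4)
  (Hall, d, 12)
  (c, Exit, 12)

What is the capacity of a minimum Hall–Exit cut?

11

Augment Hall→b→c→Exit: bottleneck 6, flow now 6.
Augment Hall→d→e→Exit: bottleneck 3, flow now 9.
Augment Hall→d→f→b→c→Exit: bottleneck 2, flow now 11.
No augmenting path remains; maximum flow = 11.
By max-flow min-cut, the minimum cut capacity equals the max flow.
In the residual graph, reachable from Hall: {Hall, b, d, e, f}.
Min-cut edges: b→c (8), e→Exit (3); capacity 8 + 3 = 11.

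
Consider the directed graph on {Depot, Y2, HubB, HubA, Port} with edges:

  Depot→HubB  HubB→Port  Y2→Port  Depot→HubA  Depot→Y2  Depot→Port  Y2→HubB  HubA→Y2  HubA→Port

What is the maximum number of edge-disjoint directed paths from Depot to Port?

Assign every edge capacity 1; by Menger, the answer equals the max flow.
Path Depot→Port (+1); total 1.
Path Depot→Y2→Port (+1); total 2.
Path Depot→HubB→Port (+1); total 3.
Path Depot→HubA→Port (+1); total 4.
No residual Depot→Port path; max flow = 4.
Certifying cut of size 4: {Depot→HubA, Depot→HubB, Depot→Port, Depot→Y2}.

4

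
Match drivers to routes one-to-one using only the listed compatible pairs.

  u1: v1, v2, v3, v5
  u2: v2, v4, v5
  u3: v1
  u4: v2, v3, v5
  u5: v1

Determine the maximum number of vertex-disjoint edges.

4

Unit-capacity flow: source→left, listed edges, right→sink; max matching = max flow.
Augmenting path u1→v1 (+1); matched 1.
Augmenting path u2→v2 (+1); matched 2.
Augmenting path u4→v3 (+1); matched 3.
Augmenting path u3→v1→u1→v5 (+1); matched 4.
No augmenting path remains; maximum matching = 4.
König certificate: {u1, u2, u4, v1} is a vertex cover of size 4 (every listed pair touches it), so no matching can be larger.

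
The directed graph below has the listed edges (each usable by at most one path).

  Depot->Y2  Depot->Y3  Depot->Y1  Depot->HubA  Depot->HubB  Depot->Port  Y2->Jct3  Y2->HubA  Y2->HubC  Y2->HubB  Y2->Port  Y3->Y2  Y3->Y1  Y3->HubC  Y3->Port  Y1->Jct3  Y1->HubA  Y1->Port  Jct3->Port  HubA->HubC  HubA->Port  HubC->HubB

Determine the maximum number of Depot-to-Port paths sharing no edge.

5

Assign every edge capacity 1; by Menger, the answer equals the max flow.
Path Depot→Port (+1); total 1.
Path Depot→Y2→Port (+1); total 2.
Path Depot→Y3→Port (+1); total 3.
Path Depot→Y1→Port (+1); total 4.
Path Depot→HubA→Port (+1); total 5.
No residual Depot→Port path; max flow = 5.
Certifying cut of size 5: {Depot→HubA, Depot→Port, Depot→Y1, Depot→Y2, Depot→Y3}.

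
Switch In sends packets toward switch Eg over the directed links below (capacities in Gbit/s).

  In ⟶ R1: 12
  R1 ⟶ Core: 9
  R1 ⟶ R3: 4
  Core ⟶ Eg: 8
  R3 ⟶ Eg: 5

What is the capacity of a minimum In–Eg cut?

Augment In→R1→Core→Eg: bottleneck 8, flow now 8.
Augment In→R1→R3→Eg: bottleneck 4, flow now 12.
No augmenting path remains; maximum flow = 12.
By max-flow min-cut, the minimum cut capacity equals the max flow.
In the residual graph, reachable from In: {In}.
Min-cut edges: In→R1 (12); capacity 12 = 12.

12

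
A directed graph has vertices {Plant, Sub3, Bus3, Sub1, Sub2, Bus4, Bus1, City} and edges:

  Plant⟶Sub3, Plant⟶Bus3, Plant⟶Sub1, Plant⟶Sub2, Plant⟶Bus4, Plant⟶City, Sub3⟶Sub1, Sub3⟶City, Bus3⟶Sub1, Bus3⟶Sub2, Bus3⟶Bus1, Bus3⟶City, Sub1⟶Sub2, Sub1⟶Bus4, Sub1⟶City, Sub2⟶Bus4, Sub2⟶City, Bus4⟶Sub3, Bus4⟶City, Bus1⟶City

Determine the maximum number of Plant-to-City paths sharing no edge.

6

Assign every edge capacity 1; by Menger, the answer equals the max flow.
Path Plant→City (+1); total 1.
Path Plant→Sub3→City (+1); total 2.
Path Plant→Bus3→City (+1); total 3.
Path Plant→Sub1→City (+1); total 4.
Path Plant→Sub2→City (+1); total 5.
Path Plant→Bus4→City (+1); total 6.
No residual Plant→City path; max flow = 6.
Certifying cut of size 6: {Plant→Bus3, Plant→Bus4, Plant→City, Plant→Sub1, Plant→Sub2, Plant→Sub3}.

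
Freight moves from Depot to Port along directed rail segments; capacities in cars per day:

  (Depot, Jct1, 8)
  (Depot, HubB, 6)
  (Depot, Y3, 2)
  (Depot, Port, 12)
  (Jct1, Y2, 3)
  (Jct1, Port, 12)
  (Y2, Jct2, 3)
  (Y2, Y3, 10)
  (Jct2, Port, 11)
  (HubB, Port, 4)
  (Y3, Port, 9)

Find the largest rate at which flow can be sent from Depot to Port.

Augment Depot→Port: bottleneck 12, flow now 12.
Augment Depot→Jct1→Port: bottleneck 8, flow now 20.
Augment Depot→HubB→Port: bottleneck 4, flow now 24.
Augment Depot→Y3→Port: bottleneck 2, flow now 26.
No augmenting path remains; maximum flow = 26.
In the residual graph, reachable from Depot: {Depot, HubB}.
Min-cut edges: Depot→Jct1 (8), Depot→Y3 (2), Depot→Port (12), HubB→Port (4); capacity 8 + 2 + 12 + 4 = 26.
This cut is saturated, so no flow can exceed 26.

26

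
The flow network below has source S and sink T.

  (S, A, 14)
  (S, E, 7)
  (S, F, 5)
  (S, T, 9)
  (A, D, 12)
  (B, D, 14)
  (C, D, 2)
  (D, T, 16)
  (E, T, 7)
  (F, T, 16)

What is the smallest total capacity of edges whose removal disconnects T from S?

33

Augment S→T: bottleneck 9, flow now 9.
Augment S→E→T: bottleneck 7, flow now 16.
Augment S→F→T: bottleneck 5, flow now 21.
Augment S→A→D→T: bottleneck 12, flow now 33.
No augmenting path remains; maximum flow = 33.
By max-flow min-cut, the minimum cut capacity equals the max flow.
In the residual graph, reachable from S: {S, A}.
Min-cut edges: S→E (7), S→F (5), S→T (9), A→D (12); capacity 7 + 5 + 9 + 12 = 33.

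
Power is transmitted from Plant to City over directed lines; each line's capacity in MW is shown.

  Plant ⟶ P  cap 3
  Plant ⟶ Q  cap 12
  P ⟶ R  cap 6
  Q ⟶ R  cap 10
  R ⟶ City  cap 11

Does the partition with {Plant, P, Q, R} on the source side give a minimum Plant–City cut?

Given cut capacity: 11 = 11.
Augment Plant→P→R→City: bottleneck 3, flow now 3.
Augment Plant→Q→R→City: bottleneck 8, flow now 11.
No augmenting path remains; maximum flow = 11.
Cut capacity 11 equals the max flow, so it is a minimum cut.

Yes — it is a minimum cut (capacity 11).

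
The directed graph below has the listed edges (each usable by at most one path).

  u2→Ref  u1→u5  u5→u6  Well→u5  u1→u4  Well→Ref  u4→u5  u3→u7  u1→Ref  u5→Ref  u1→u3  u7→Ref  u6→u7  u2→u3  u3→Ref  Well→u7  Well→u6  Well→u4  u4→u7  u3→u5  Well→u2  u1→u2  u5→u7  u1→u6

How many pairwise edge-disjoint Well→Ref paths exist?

Assign every edge capacity 1; by Menger, the answer equals the max flow.
Path Well→Ref (+1); total 1.
Path Well→u2→Ref (+1); total 2.
Path Well→u5→Ref (+1); total 3.
Path Well→u7→Ref (+1); total 4.
No residual Well→Ref path; max flow = 4.
Certifying cut of size 4: {Well→Ref, Well→u2, u5→Ref, u7→Ref}.

4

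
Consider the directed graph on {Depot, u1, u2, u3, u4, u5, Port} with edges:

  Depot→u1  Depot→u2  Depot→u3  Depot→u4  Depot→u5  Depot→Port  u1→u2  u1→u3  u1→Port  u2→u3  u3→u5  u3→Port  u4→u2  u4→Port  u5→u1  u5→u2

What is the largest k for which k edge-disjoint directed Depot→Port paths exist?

4

Assign every edge capacity 1; by Menger, the answer equals the max flow.
Path Depot→Port (+1); total 1.
Path Depot→u1→Port (+1); total 2.
Path Depot→u3→Port (+1); total 3.
Path Depot→u4→Port (+1); total 4.
No residual Depot→Port path; max flow = 4.
Certifying cut of size 4: {Depot→Port, Depot→u4, u1→Port, u3→Port}.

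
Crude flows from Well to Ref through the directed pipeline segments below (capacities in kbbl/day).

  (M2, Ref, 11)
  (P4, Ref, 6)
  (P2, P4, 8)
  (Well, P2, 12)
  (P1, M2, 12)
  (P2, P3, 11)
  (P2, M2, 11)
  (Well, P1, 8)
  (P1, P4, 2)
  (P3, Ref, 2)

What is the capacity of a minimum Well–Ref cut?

19

Augment Well→P1→M2→Ref: bottleneck 8, flow now 8.
Augment Well→P2→M2→Ref: bottleneck 3, flow now 11.
Augment Well→P2→P4→Ref: bottleneck 6, flow now 17.
Augment Well→P2→P3→Ref: bottleneck 2, flow now 19.
No augmenting path remains; maximum flow = 19.
By max-flow min-cut, the minimum cut capacity equals the max flow.
In the residual graph, reachable from Well: {Well, P1, P2, M2, P4, P3}.
Min-cut edges: M2→Ref (11), P4→Ref (6), P3→Ref (2); capacity 11 + 6 + 2 = 19.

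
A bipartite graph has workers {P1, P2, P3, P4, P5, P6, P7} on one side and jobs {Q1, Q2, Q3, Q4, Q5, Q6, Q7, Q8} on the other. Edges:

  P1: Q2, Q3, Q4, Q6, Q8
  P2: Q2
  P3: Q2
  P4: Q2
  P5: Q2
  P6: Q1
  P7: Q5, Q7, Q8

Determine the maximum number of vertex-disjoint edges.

Unit-capacity flow: source→left, listed edges, right→sink; max matching = max flow.
Augmenting path P1→Q2 (+1); matched 1.
Augmenting path P6→Q1 (+1); matched 2.
Augmenting path P7→Q5 (+1); matched 3.
Augmenting path P2→Q2→P1→Q3 (+1); matched 4.
No augmenting path remains; maximum matching = 4.
König certificate: {P1, P6, P7, Q2} is a vertex cover of size 4 (every listed pair touches it), so no matching can be larger.

4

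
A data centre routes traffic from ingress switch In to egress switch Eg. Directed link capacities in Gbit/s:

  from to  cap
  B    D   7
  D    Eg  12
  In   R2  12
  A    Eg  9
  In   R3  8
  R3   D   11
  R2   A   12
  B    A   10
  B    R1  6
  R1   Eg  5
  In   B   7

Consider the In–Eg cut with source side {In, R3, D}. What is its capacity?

31

Edges leaving {In, R3, D}: In→R2 (12), In→B (7), D→Eg (12).
Cut capacity = 12 + 7 + 12 = 31.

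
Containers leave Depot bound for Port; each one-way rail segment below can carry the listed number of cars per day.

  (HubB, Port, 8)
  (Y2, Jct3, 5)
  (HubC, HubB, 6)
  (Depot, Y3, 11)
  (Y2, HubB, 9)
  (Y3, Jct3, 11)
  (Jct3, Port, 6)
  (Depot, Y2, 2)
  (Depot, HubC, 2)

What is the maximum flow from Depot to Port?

10

Augment Depot→Y2→Jct3→Port: bottleneck 2, flow now 2.
Augment Depot→Y3→Jct3→Port: bottleneck 4, flow now 6.
Augment Depot→HubC→HubB→Port: bottleneck 2, flow now 8.
Augment Depot→Y3→Jct3→Y2→HubB→Port: bottleneck 2, flow now 10. (uses reverse residual edge)
No augmenting path remains; maximum flow = 10.
In the residual graph, reachable from Depot: {Depot, Y3, Jct3}.
Min-cut edges: Depot→Y2 (2), Depot→HubC (2), Jct3→Port (6); capacity 2 + 2 + 6 = 10.
This cut is saturated, so no flow can exceed 10.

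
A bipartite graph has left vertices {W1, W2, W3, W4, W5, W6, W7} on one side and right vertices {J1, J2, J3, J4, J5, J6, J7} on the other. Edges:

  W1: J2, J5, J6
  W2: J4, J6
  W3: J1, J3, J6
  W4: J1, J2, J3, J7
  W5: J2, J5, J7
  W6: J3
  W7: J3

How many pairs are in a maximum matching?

Unit-capacity flow: source→left, listed edges, right→sink; max matching = max flow.
Augmenting path W1→J2 (+1); matched 1.
Augmenting path W2→J4 (+1); matched 2.
Augmenting path W3→J1 (+1); matched 3.
Augmenting path W4→J3 (+1); matched 4.
Augmenting path W5→J5 (+1); matched 5.
Augmenting path W6→J3→W4→J7 (+1); matched 6.
No augmenting path remains; maximum matching = 6.
König certificate: {W1, W2, W3, W4, W5, J3} is a vertex cover of size 6 (every listed pair touches it), so no matching can be larger.

6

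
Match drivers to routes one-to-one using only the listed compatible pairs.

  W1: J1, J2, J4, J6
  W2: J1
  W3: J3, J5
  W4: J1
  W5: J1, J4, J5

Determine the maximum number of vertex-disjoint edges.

Unit-capacity flow: source→left, listed edges, right→sink; max matching = max flow.
Augmenting path W1→J1 (+1); matched 1.
Augmenting path W3→J3 (+1); matched 2.
Augmenting path W5→J4 (+1); matched 3.
Augmenting path W2→J1→W1→J2 (+1); matched 4.
No augmenting path remains; maximum matching = 4.
König certificate: {W1, W3, W5, J1} is a vertex cover of size 4 (every listed pair touches it), so no matching can be larger.

4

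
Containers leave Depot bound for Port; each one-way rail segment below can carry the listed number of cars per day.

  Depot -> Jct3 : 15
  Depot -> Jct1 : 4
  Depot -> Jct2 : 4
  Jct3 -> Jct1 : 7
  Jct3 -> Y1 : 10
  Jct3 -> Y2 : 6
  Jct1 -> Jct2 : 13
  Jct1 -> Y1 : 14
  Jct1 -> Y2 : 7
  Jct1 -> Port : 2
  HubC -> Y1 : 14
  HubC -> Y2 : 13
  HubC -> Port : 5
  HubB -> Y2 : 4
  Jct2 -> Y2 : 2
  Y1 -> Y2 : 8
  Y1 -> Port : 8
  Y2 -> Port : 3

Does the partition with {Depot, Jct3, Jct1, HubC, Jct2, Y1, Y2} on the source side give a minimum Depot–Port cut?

No — its capacity is 18, but the minimum cut has capacity 13.

Given cut capacity: 2 + 5 + 8 + 3 = 18.
Augment Depot→Jct1→Port: bottleneck 2, flow now 2.
Augment Depot→Jct3→Y1→Port: bottleneck 8, flow now 10.
Augment Depot→Jct3→Y2→Port: bottleneck 3, flow now 13.
No augmenting path remains; maximum flow = 13.
In the residual graph, reachable from Depot: {Depot, Jct3, Jct1, Jct2, Y1, Y2}.
Min-cut edges: Jct1→Port (2), Y1→Port (8), Y2→Port (3); capacity 2 + 8 + 3 = 13.
Cut capacity 18 exceeds the max flow 13, so it is not minimum.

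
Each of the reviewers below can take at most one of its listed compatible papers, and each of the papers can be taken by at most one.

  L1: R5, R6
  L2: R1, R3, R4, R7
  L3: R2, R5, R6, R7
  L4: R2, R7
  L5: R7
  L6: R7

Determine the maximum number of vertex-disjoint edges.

5

Unit-capacity flow: source→left, listed edges, right→sink; max matching = max flow.
Augmenting path L1→R5 (+1); matched 1.
Augmenting path L2→R1 (+1); matched 2.
Augmenting path L3→R2 (+1); matched 3.
Augmenting path L4→R7 (+1); matched 4.
Augmenting path L5→R7→L4→R2→L3→R6 (+1); matched 5.
No augmenting path remains; maximum matching = 5.
König certificate: {L1, L2, L3, L4, R7} is a vertex cover of size 5 (every listed pair touches it), so no matching can be larger.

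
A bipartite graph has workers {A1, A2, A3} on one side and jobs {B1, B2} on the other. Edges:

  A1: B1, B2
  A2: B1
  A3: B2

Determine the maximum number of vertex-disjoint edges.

2

Unit-capacity flow: source→left, listed edges, right→sink; max matching = max flow.
Augmenting path A1→B1 (+1); matched 1.
Augmenting path A3→B2 (+1); matched 2.
No augmenting path remains; maximum matching = 2.
König certificate: {B1, B2} is a vertex cover of size 2 (every listed pair touches it), so no matching can be larger.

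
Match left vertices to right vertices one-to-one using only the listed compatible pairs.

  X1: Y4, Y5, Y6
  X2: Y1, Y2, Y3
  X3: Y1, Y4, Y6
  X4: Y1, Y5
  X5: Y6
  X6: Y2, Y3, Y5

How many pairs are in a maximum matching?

6

Unit-capacity flow: source→left, listed edges, right→sink; max matching = max flow.
Augmenting path X1→Y4 (+1); matched 1.
Augmenting path X2→Y1 (+1); matched 2.
Augmenting path X3→Y6 (+1); matched 3.
Augmenting path X4→Y5 (+1); matched 4.
Augmenting path X6→Y2 (+1); matched 5.
Augmenting path X5→Y6→X3→Y1→X2→Y3 (+1); matched 6.
No augmenting path remains; maximum matching = 6.
König certificate: {X1, X2, X3, X4, X5, X6} is a vertex cover of size 6 (every listed pair touches it), so no matching can be larger.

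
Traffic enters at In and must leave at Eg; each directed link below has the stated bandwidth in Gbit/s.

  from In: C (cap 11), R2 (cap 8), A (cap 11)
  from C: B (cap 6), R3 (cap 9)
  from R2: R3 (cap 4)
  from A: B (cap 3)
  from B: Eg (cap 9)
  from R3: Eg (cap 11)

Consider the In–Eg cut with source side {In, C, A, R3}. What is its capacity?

Edges leaving {In, C, A, R3}: In→R2 (8), C→B (6), A→B (3), R3→Eg (11).
Cut capacity = 8 + 6 + 3 + 11 = 28.

28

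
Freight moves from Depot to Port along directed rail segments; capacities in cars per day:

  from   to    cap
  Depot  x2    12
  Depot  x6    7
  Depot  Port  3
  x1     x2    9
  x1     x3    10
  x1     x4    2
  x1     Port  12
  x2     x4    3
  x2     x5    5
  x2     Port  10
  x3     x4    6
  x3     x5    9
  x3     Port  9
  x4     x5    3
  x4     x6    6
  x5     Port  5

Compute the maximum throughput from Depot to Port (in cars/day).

Augment Depot→Port: bottleneck 3, flow now 3.
Augment Depot→x2→Port: bottleneck 10, flow now 13.
Augment Depot→x2→x5→Port: bottleneck 2, flow now 15.
No augmenting path remains; maximum flow = 15.
In the residual graph, reachable from Depot: {Depot, x6}.
Min-cut edges: Depot→x2 (12), Depot→Port (3); capacity 12 + 3 = 15.
This cut is saturated, so no flow can exceed 15.

15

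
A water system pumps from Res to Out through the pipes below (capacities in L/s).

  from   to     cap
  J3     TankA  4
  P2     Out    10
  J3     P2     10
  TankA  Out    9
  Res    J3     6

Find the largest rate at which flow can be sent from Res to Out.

Augment Res→J3→TankA→Out: bottleneck 4, flow now 4.
Augment Res→J3→P2→Out: bottleneck 2, flow now 6.
No augmenting path remains; maximum flow = 6.
In the residual graph, reachable from Res: {Res}.
Min-cut edges: Res→J3 (6); capacity 6 = 6.
This cut is saturated, so no flow can exceed 6.

6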